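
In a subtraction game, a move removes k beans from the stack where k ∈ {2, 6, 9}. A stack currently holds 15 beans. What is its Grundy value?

Compute g(0), g(1), … for moves {2, 6, 9}:
k:     0  1  2  3  4  5  6  7  8  9 10 11 12 13 14 15
g(k):  0  0  1  1  0  0  1  1  0  2  1  3  0  2  1  0
So g(15) = 0.

0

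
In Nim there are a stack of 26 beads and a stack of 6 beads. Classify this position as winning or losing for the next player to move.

Winning position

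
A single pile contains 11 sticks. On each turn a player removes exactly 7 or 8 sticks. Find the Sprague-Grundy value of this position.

Grundy values for subtraction set {7, 8}:
g(0) = mex{} = 0
g(1) = mex{} = 0
g(2) = mex{} = 0
g(3) = mex{} = 0
g(4) = mex{} = 0
g(5) = mex{} = 0
g(6) = mex{} = 0
g(7) = mex{0} = 1
g(8) = mex{0} = 1
g(9) = mex{0} = 1
g(10) = mex{0} = 1
g(11) = mex{0} = 1
So g(11) = 1.

1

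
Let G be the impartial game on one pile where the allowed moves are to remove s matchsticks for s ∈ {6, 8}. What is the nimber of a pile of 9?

Compute g(0), g(1), … for moves {6, 8}:
k:     0  1  2  3  4  5  6  7  8  9
g(k):  0  0  0  0  0  0  1  1  1  1
So g(9) = 1.

1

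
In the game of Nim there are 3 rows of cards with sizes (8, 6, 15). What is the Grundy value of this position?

1

Write each in binary and XOR column by column:
  1000  (8)
  0110  (6)
  1111  (15)
  ----
  0001  (1)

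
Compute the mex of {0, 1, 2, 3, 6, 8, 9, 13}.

4

The values 0, 1, 2, 3 are all present; 4 is the first non-negative integer missing from the set.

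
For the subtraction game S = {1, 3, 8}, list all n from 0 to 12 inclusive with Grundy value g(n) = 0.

0, 2, 4, 6, 11

Build the Grundy sequence with g(k) = mex{g(k−s) : s ∈ {1, 3, 8}, s ≤ k}:
k:     0  1  2  3  4  5  6  7  8  9 10 11 12
g(k):  0  1  0  1  0  1  0  1  2  3  2  0  1
The P-positions (g = 0) in 0..12 are 0, 2, 4, 6, 11.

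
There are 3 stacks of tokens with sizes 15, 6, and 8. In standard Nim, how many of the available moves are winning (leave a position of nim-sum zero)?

1

Write each in binary and XOR column by column:
  1111  (15)
  0110  (6)
  1000  (8)
  ----
  0001  (1)
The overall nim-sum is X = 1. A stack of size p has a winning move iff p XOR X < p (reduce it to p XOR X).
  15: 15 XOR 1 = 14 < 15 — winning move (to 14).
  6: 6 XOR 1 = 7 ≥ 6 — no move.
  8: 8 XOR 1 = 9 ≥ 8 — no move.
That gives 1 winning move.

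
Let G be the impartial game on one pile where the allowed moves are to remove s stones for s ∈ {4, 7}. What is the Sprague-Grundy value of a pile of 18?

1

Grundy values for subtraction set {4, 7}:
k:     0  1  2  3  4  5  6  7  8  9 10 11 12 13 14 15 16 17 18
g(k):  0  0  0  0  1  1  1  1  2  2  2  0  0  0  0  1  1  1  1
So g(18) = 1.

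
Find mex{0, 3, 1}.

2

The values 0, 1 are all present; 2 is the first non-negative integer missing from the set.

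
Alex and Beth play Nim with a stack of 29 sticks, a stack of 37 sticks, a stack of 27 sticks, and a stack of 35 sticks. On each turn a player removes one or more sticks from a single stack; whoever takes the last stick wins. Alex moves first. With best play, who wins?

Nim-sum: 29 ^ 37 ^ 27 ^ 35 = 0.
The nim-sum is 0, so this is a P-position: the player to move is in a losing position under optimal play; Alex is about to move from it and so loses — Beth wins.

Beth wins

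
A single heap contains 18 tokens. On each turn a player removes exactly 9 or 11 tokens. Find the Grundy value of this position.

2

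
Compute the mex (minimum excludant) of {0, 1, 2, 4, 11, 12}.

The values 0, 1, 2 are all present; 3 is the first non-negative integer missing from the set.

3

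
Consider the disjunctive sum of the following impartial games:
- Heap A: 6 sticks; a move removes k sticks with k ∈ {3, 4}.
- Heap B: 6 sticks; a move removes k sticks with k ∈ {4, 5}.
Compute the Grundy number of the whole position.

Grundy values for heap A (subtraction set {3, 4}):
k:     0  1  2  3  4  5  6
g(k):  0  0  0  1  1  1  2
So g(6) = 2.
Build the Grundy sequence for heap B with g(k) = mex{g(k−s) : s ∈ {4, 5}, s ≤ k}:
k:     0  1  2  3  4  5  6
g(k):  0  0  0  0  1  1  1
So g(6) = 1.
By the Sprague-Grundy theorem, the Grundy value of a sum of independent games is the XOR of the component values.
Combined value = 2 XOR 1 = 3.

3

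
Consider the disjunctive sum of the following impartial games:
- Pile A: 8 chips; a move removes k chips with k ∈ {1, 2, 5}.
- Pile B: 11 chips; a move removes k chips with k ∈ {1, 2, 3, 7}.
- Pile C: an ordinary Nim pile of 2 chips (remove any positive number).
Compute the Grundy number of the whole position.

3

Grundy values for pile A (subtraction set {1, 2, 5}):
k:     0  1  2  3  4  5  6  7  8
g(k):  0  1  2  0  1  2  0  1  2
So g(8) = 2.
Grundy values for pile B (subtraction set {1, 2, 3, 7}):
g(0) = mex{} = 0
g(1) = mex{0} = 1
g(2) = mex{0,1} = 2
g(3) = mex{0,1,2} = 3
g(4) = mex{1,2,3} = 0
g(5) = mex{0,2,3} = 1
g(6) = mex{0,1,3} = 2
g(7) = mex{0,1,2} = 3
g(8) = mex{1,2,3} = 0
g(9) = mex{0,2,3} = 1
g(10) = mex{0,1,3} = 2
g(11) = mex{0,1,2} = 3
So g(11) = 3.
Pile C is a plain Nim pile of size 2, so its Grundy value is 2.
The value of a disjunctive sum is the nim-sum of the parts.
Combined value = 2 XOR 3 XOR 2 = 3.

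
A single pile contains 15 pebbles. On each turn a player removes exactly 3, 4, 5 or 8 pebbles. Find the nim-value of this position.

Compute g(0), g(1), … for moves {3, 4, 5, 8}:
k:     0  1  2  3  4  5  6  7  8  9 10 11 12 13 14 15
g(k):  0  0  0  1  1  1  2  2  2  3  3  0  0  0  1  1
So g(15) = 1.

1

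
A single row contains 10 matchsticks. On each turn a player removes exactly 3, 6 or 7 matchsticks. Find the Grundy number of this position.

Build the Grundy sequence with g(k) = mex{g(k−s) : s ∈ {3, 6, 7}, s ≤ k}:
g(0) = mex{} = 0
g(1) = mex{} = 0
g(2) = mex{} = 0
g(3) = mex{0} = 1
g(4) = mex{0} = 1
g(5) = mex{0} = 1
g(6) = mex{0,1} = 2
g(7) = mex{0,1} = 2
g(8) = mex{0,1} = 2
g(9) = mex{0,1,2} = 3
g(10) = mex{1,2} = 0
So g(10) = 0.

0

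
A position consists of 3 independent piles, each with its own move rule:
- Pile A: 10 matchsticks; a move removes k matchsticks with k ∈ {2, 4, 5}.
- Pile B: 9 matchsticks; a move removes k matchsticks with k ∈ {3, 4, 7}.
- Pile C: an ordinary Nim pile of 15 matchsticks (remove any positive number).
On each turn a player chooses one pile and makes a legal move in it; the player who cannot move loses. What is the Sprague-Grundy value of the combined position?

13

Grundy values for pile A (subtraction set {2, 4, 5}):
k:     0  1  2  3  4  5  6  7  8  9 10
g(k):  0  0  1  1  2  2  3  0  0  1  1
So g(10) = 1.
Build the Grundy sequence for pile B with g(k) = mex{g(k−s) : s ∈ {3, 4, 7}, s ≤ k}:
k:     0  1  2  3  4  5  6  7  8  9
g(k):  0  0  0  1  1  1  2  2  2  3
So g(9) = 3.
Pile C is a plain Nim pile of size 15, so its Grundy value is 15.
By the Sprague-Grundy theorem, the Grundy value of a sum of independent games is the XOR of the component values.
Combined value = 1 XOR 3 XOR 15 = 13.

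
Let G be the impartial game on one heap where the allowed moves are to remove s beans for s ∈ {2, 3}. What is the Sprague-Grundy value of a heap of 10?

Grundy values for subtraction set {2, 3}:
g(0) = mex{} = 0
g(1) = mex{} = 0
g(2) = mex{0} = 1
g(3) = mex{0} = 1
g(4) = mex{0,1} = 2
g(5) = mex{1} = 0
g(6) = mex{1,2} = 0
g(7) = mex{0,2} = 1
g(8) = mex{0} = 1
g(9) = mex{0,1} = 2
g(10) = mex{1} = 0
So g(10) = 0.

0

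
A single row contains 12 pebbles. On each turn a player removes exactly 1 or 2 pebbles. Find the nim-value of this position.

0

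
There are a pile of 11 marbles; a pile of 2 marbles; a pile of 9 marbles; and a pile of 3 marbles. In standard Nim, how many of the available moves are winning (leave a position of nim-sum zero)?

Compute the nim-sum pairwise:
11 XOR 2 = 9
9 XOR 9 = 0
0 XOR 3 = 3
The overall nim-sum is X = 3. A pile of size p has a winning move iff p XOR X < p (reduce it to p XOR X).
  11: 11 XOR 3 = 8 < 11 — winning move (to 8).
  2: 2 XOR 3 = 1 < 2 — winning move (to 1).
  9: 9 XOR 3 = 10 ≥ 9 — no move.
  3: 3 XOR 3 = 0 < 3 — winning move (to 0).
That gives 3 winning moves.

3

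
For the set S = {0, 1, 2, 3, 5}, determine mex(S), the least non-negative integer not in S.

4

The values 0, 1, 2, 3 are all present; 4 is the first non-negative integer missing from the set.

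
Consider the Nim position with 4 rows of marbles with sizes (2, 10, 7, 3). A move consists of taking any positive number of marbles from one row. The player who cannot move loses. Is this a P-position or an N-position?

Nim-sum: 2 ⊕ 10 ⊕ 7 ⊕ 3 = 12.
The nim-sum is 12 ≠ 0, so this is an N-position: the player to move can win.

N-position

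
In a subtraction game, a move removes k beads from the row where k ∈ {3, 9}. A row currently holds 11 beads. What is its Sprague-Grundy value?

1

Compute g(0), g(1), … for moves {3, 9}:
g(0) = mex{} = 0
g(1) = mex{} = 0
g(2) = mex{} = 0
g(3) = mex{0} = 1
g(4) = mex{0} = 1
g(5) = mex{0} = 1
g(6) = mex{1} = 0
g(7) = mex{1} = 0
g(8) = mex{1} = 0
g(9) = mex{0} = 1
g(10) = mex{0} = 1
g(11) = mex{0} = 1
So g(11) = 1.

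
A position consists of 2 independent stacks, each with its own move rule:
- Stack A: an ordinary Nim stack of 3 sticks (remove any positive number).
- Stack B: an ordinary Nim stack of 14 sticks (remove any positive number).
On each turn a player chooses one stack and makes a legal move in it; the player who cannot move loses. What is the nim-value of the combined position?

13

Stack A is a plain Nim stack of size 3, so its Grundy value is 3.
Stack B is a plain Nim stack of size 14, so its Grundy value is 14.
The value of a disjunctive sum is the nim-sum of the parts.
Combined value = 3 ⊕ 14 = 13.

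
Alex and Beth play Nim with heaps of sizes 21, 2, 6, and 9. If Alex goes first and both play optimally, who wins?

Nim-sum: 21 ⊕ 2 ⊕ 6 ⊕ 9 = 24.
The nim-sum is 24 ≠ 0, so this is an N-position: the player to move can win; Alex has a winning move.

Alex wins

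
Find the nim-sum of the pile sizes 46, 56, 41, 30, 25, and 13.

Compute the nim-sum pairwise:
46 ^ 56 = 22
22 ^ 41 = 63
63 ^ 30 = 33
33 ^ 25 = 56
56 ^ 13 = 53

53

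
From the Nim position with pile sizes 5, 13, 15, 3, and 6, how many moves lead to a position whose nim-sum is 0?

3

Nim-sum: 5 ^ 13 ^ 15 ^ 3 ^ 6 = 2.
The overall nim-sum is X = 2. A pile of size p has a winning move iff p XOR X < p (reduce it to p XOR X).
  5: 5 XOR 2 = 7 ≥ 5 — no move.
  13: 13 XOR 2 = 15 ≥ 13 — no move.
  15: 15 XOR 2 = 13 < 15 — winning move (to 13).
  3: 3 XOR 2 = 1 < 3 — winning move (to 1).
  6: 6 XOR 2 = 4 < 6 — winning move (to 4).
That gives 3 winning moves.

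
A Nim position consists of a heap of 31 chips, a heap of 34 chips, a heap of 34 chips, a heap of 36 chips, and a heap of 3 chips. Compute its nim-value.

56

Compute the nim-sum pairwise:
31 ⊕ 34 = 61
61 ⊕ 34 = 31
31 ⊕ 36 = 59
59 ⊕ 3 = 56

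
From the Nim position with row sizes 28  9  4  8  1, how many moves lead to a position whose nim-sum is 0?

1

Compute the nim-sum pairwise:
28 ^ 9 = 21
21 ^ 4 = 17
17 ^ 8 = 25
25 ^ 1 = 24
The overall nim-sum is X = 24. A row of size p has a winning move iff p XOR X < p (reduce it to p XOR X).
  28: 28 XOR 24 = 4 < 28 — winning move (to 4).
  9: 9 XOR 24 = 17 ≥ 9 — no move.
  4: 4 XOR 24 = 28 ≥ 4 — no move.
  8: 8 XOR 24 = 16 ≥ 8 — no move.
  1: 1 XOR 24 = 25 ≥ 1 — no move.
That gives 1 winning move.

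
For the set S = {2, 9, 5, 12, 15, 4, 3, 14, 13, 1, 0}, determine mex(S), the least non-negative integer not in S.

The values 0, 1, 2, 3, 4, 5 are all present; 6 is the first non-negative integer missing from the set.

6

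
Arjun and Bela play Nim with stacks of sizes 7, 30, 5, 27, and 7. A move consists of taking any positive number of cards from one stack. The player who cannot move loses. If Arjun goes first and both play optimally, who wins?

Compute the nim-sum pairwise:
7 ⊕ 30 = 25
25 ⊕ 5 = 28
28 ⊕ 27 = 7
7 ⊕ 7 = 0
The nim-sum is 0, so this is a P-position: the player to move is in a losing position under optimal play; Arjun is about to move from it and so loses — Bela wins.

Bela wins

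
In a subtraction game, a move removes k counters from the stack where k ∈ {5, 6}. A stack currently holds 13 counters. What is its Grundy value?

Grundy values for subtraction set {5, 6}:
g(0) = mex{} = 0
g(1) = mex{} = 0
g(2) = mex{} = 0
g(3) = mex{} = 0
g(4) = mex{} = 0
g(5) = mex{0} = 1
g(6) = mex{0} = 1
g(7) = mex{0} = 1
g(8) = mex{0} = 1
g(9) = mex{0} = 1
g(10) = mex{0,1} = 2
g(11) = mex{1} = 0
g(12) = mex{1} = 0
g(13) = mex{1} = 0
So g(13) = 0.

0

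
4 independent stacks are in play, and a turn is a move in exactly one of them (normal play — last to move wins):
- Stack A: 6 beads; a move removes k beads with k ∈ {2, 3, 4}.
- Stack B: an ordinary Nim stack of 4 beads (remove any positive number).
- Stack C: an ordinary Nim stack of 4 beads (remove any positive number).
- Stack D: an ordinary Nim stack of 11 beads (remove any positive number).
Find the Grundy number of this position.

For stack A, compute g(0), g(1), … with moves {2, 3, 4}:
k:     0  1  2  3  4  5  6
g(k):  0  0  1  1  2  2  0
So g(6) = 0.
Stack B is a plain Nim stack of size 4, so its Grundy value is 4.
Stack C is a plain Nim stack of size 4, so its Grundy value is 4.
Stack D is a plain Nim stack of size 11, so its Grundy value is 11.
The value of a disjunctive sum is the nim-sum of the parts.
Combined value = 0 XOR 4 XOR 4 XOR 11 = 11.

11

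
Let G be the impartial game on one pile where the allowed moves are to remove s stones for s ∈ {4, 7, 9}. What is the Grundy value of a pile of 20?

1

Build the Grundy sequence with g(k) = mex{g(k−s) : s ∈ {4, 7, 9}, s ≤ k}:
k:     0  1  2  3  4  5  6  7  8  9 10 11 12 13 14 15 16 17 18 19 20
g(k):  0  0  0  0  1  1  1  1  2  2  2  2  3  0  0  0  0  1  1  1  1
So g(20) = 1.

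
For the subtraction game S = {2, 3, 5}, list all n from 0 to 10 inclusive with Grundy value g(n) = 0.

0, 1, 7, 8

Compute g(0), g(1), … for moves {2, 3, 5}:
k:     0  1  2  3  4  5  6  7  8  9 10
g(k):  0  0  1  1  2  2  3  0  0  1  1
The P-positions (g = 0) in 0..10 are 0, 1, 7, 8.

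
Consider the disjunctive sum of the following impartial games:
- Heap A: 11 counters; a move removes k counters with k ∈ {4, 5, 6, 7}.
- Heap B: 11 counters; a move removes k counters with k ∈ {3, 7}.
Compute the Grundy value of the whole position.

0

Build the Grundy sequence for heap A with g(k) = mex{g(k−s) : s ∈ {4, 5, 6, 7}, s ≤ k}:
g(0) = mex{} = 0
g(1) = mex{} = 0
g(2) = mex{} = 0
g(3) = mex{} = 0
g(4) = mex{0} = 1
g(5) = mex{0} = 1
g(6) = mex{0} = 1
g(7) = mex{0} = 1
g(8) = mex{0,1} = 2
g(9) = mex{0,1} = 2
g(10) = mex{0,1} = 2
g(11) = mex{1} = 0
So g(11) = 0.
For heap B, compute g(0), g(1), … with moves {3, 7}:
k:     0  1  2  3  4  5  6  7  8  9 10 11
g(k):  0  0  0  1  1  1  0  2  2  1  0  0
So g(11) = 0.
The value of a disjunctive sum is the nim-sum of the parts.
Combined value = 0 XOR 0 = 0.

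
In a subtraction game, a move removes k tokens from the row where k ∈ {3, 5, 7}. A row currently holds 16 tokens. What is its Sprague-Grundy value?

Build the Grundy sequence with g(k) = mex{g(k−s) : s ∈ {3, 5, 7}, s ≤ k}:
k:     0  1  2  3  4  5  6  7  8  9 10 11 12 13 14 15 16
g(k):  0  0  0  1  1  1  2  2  2  3  0  0  0  1  1  1  2
So g(16) = 2.

2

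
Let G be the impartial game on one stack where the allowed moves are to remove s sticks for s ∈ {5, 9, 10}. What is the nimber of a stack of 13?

Grundy values for subtraction set {5, 9, 10}:
k:     0  1  2  3  4  5  6  7  8  9 10 11 12 13
g(k):  0  0  0  0  0  1  1  1  1  1  2  2  2  2
So g(13) = 2.

2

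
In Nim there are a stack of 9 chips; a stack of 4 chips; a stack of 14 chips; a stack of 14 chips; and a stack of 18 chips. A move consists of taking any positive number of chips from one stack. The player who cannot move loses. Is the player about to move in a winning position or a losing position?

Write each in binary and XOR column by column:
  01001  (9)
  00100  (4)
  01110  (14)
  01110  (14)
  10010  (18)
  -----
  11111  (31)
The nim-sum is 31 ≠ 0, so this is an N-position: the player to move can win.

Winning position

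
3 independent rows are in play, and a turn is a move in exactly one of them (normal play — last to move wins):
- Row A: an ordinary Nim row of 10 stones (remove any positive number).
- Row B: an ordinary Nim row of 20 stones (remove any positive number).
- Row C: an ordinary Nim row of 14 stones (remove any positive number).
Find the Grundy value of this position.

16

Row A is a plain Nim row of size 10, so its Grundy value is 10.
Row B is a plain Nim row of size 20, so its Grundy value is 20.
Row C is a plain Nim row of size 14, so its Grundy value is 14.
By the Sprague-Grundy theorem, the Grundy value of a sum of independent games is the XOR of the component values.
Combined value = 10 ⊕ 20 ⊕ 14 = 16.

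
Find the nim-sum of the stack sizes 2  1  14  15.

2

Compute the nim-sum pairwise:
2 XOR 1 = 3
3 XOR 14 = 13
13 XOR 15 = 2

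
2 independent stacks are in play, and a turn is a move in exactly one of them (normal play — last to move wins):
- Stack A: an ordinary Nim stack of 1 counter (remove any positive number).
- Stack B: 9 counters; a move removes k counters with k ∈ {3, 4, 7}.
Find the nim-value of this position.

2

Stack A is a plain Nim stack of size 1, so its Grundy value is 1.
Build the Grundy sequence for stack B with g(k) = mex{g(k−s) : s ∈ {3, 4, 7}, s ≤ k}:
k:     0  1  2  3  4  5  6  7  8  9
g(k):  0  0  0  1  1  1  2  2  2  3
So g(9) = 3.
The value of a disjunctive sum is the nim-sum of the parts.
Combined value = 1 ⊕ 3 = 2.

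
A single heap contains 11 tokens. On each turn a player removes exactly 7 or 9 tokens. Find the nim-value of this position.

1

Build the Grundy sequence with g(k) = mex{g(k−s) : s ∈ {7, 9}, s ≤ k}:
g(0) = mex{} = 0
g(1) = mex{} = 0
g(2) = mex{} = 0
g(3) = mex{} = 0
g(4) = mex{} = 0
g(5) = mex{} = 0
g(6) = mex{} = 0
g(7) = mex{0} = 1
g(8) = mex{0} = 1
g(9) = mex{0} = 1
g(10) = mex{0} = 1
g(11) = mex{0} = 1
So g(11) = 1.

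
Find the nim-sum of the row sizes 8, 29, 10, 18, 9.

Nim-sum: 8 ⊕ 29 ⊕ 10 ⊕ 18 ⊕ 9 = 4.

4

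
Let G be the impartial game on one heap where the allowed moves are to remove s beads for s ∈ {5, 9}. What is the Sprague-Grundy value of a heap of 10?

Build the Grundy sequence with g(k) = mex{g(k−s) : s ∈ {5, 9}, s ≤ k}:
g(0) = mex{} = 0
g(1) = mex{} = 0
g(2) = mex{} = 0
g(3) = mex{} = 0
g(4) = mex{} = 0
g(5) = mex{0} = 1
g(6) = mex{0} = 1
g(7) = mex{0} = 1
g(8) = mex{0} = 1
g(9) = mex{0} = 1
g(10) = mex{0,1} = 2
So g(10) = 2.

2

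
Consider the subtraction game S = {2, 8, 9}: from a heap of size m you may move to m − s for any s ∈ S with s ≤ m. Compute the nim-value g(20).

3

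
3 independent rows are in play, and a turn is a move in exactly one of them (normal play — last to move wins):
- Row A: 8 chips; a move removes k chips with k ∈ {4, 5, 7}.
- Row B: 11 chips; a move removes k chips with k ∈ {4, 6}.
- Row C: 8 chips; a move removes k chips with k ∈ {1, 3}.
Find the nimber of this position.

2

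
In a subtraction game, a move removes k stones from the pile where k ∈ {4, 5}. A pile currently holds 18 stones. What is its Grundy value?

0

Compute g(0), g(1), … for moves {4, 5}:
k:     0  1  2  3  4  5  6  7  8  9 10 11 12 13 14 15 16 17 18
g(k):  0  0  0  0  1  1  1  1  2  0  0  0  0  1  1  1  1  2  0
So g(18) = 0.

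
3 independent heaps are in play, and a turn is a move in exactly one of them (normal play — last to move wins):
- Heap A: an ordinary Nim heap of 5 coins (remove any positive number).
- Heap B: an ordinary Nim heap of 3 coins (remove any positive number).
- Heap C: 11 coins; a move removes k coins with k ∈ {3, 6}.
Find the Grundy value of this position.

6

Heap A is a plain Nim heap of size 5, so its Grundy value is 5.
Heap B is a plain Nim heap of size 3, so its Grundy value is 3.
For heap C, compute g(0), g(1), … with moves {3, 6}:
k:     0  1  2  3  4  5  6  7  8  9 10 11
g(k):  0  0  0  1  1  1  2  2  2  0  0  0
So g(11) = 0.
The value of a disjunctive sum is the nim-sum of the parts.
Combined value = 5 XOR 3 XOR 0 = 6.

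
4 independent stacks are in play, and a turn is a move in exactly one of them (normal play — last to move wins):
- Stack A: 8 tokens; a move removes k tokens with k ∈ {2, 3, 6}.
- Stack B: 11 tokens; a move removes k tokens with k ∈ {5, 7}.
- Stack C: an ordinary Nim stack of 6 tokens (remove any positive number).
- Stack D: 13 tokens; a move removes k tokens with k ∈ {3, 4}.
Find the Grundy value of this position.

4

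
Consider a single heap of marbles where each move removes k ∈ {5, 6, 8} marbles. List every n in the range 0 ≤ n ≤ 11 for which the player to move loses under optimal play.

0, 1, 2, 3, 4

Grundy values for subtraction set {5, 6, 8}:
g(0) = mex{} = 0
g(1) = mex{} = 0
g(2) = mex{} = 0
g(3) = mex{} = 0
g(4) = mex{} = 0
g(5) = mex{0} = 1
g(6) = mex{0} = 1
g(7) = mex{0} = 1
g(8) = mex{0} = 1
g(9) = mex{0} = 1
g(10) = mex{0,1} = 2
g(11) = mex{0,1} = 2
The P-positions (g = 0) in 0..11 are 0, 1, 2, 3, 4.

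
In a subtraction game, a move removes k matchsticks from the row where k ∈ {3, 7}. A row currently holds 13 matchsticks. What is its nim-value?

1

Compute g(0), g(1), … for moves {3, 7}:
g(0) = mex{} = 0
g(1) = mex{} = 0
g(2) = mex{} = 0
g(3) = mex{0} = 1
g(4) = mex{0} = 1
g(5) = mex{0} = 1
g(6) = mex{1} = 0
g(7) = mex{0,1} = 2
g(8) = mex{0,1} = 2
g(9) = mex{0} = 1
g(10) = mex{1,2} = 0
g(11) = mex{1,2} = 0
g(12) = mex{1} = 0
g(13) = mex{0} = 1
So g(13) = 1.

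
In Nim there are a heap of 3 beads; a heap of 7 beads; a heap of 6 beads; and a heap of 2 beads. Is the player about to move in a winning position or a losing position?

Losing position

Compute the nim-sum pairwise:
3 ⊕ 7 = 4
4 ⊕ 6 = 2
2 ⊕ 2 = 0
The nim-sum is 0, so this is a P-position: the player to move is in a losing position under optimal play.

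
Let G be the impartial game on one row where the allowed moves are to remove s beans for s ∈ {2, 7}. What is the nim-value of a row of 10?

Grundy values for subtraction set {2, 7}:
g(0) = mex{} = 0
g(1) = mex{} = 0
g(2) = mex{0} = 1
g(3) = mex{0} = 1
g(4) = mex{1} = 0
g(5) = mex{1} = 0
g(6) = mex{0} = 1
g(7) = mex{0} = 1
g(8) = mex{0,1} = 2
g(9) = mex{1} = 0
g(10) = mex{1,2} = 0
So g(10) = 0.

0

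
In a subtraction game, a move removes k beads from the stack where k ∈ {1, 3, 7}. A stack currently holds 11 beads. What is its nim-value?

1

Compute g(0), g(1), … for moves {1, 3, 7}:
k:     0  1  2  3  4  5  6  7  8  9 10 11
g(k):  0  1  0  1  0  1  0  1  0  1  0  1
So g(11) = 1.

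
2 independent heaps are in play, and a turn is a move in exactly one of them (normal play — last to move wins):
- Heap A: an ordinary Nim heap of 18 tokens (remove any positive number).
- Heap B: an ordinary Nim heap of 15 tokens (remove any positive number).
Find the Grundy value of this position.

29

Heap A is a plain Nim heap of size 18, so its Grundy value is 18.
Heap B is a plain Nim heap of size 15, so its Grundy value is 15.
By the Sprague-Grundy theorem, the Grundy value of a sum of independent games is the XOR of the component values.
Combined value = 18 XOR 15 = 29.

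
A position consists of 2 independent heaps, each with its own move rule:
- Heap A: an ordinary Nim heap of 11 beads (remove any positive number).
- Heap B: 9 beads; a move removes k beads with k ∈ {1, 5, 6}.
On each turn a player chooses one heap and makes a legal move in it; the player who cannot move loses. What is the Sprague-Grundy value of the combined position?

8

Heap A is a plain Nim heap of size 11, so its Grundy value is 11.
Build the Grundy sequence for heap B with g(k) = mex{g(k−s) : s ∈ {1, 5, 6}, s ≤ k}:
k:     0  1  2  3  4  5  6  7  8  9
g(k):  0  1  0  1  0  1  2  3  2  3
So g(9) = 3.
The value of a disjunctive sum is the nim-sum of the parts.
Combined value = 11 XOR 3 = 8.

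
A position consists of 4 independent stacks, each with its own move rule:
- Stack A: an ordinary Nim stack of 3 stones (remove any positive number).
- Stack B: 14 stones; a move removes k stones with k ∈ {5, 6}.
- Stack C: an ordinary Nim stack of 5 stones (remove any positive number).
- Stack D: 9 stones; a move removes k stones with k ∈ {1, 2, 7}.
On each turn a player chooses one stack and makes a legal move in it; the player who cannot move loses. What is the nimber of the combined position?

Stack A is a plain Nim stack of size 3, so its Grundy value is 3.
Build the Grundy sequence for stack B with g(k) = mex{g(k−s) : s ∈ {5, 6}, s ≤ k}:
g(0) = mex{} = 0
g(1) = mex{} = 0
g(2) = mex{} = 0
g(3) = mex{} = 0
g(4) = mex{} = 0
g(5) = mex{0} = 1
g(6) = mex{0} = 1
g(7) = mex{0} = 1
g(8) = mex{0} = 1
g(9) = mex{0} = 1
g(10) = mex{0,1} = 2
g(11) = mex{1} = 0
g(12) = mex{1} = 0
g(13) = mex{1} = 0
g(14) = mex{1} = 0
So g(14) = 0.
Stack C is a plain Nim stack of size 5, so its Grundy value is 5.
For stack D, compute g(0), g(1), … with moves {1, 2, 7}:
g(0) = mex{} = 0
g(1) = mex{0} = 1
g(2) = mex{0,1} = 2
g(3) = mex{1,2} = 0
g(4) = mex{0,2} = 1
g(5) = mex{0,1} = 2
g(6) = mex{1,2} = 0
g(7) = mex{0,2} = 1
g(8) = mex{0,1} = 2
g(9) = mex{1,2} = 0
So g(9) = 0.
The value of a disjunctive sum is the nim-sum of the parts.
Combined value = 3 ⊕ 0 ⊕ 5 ⊕ 0 = 6.

6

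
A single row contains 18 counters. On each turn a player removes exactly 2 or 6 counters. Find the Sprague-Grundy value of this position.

Grundy values for subtraction set {2, 6}:
k:     0  1  2  3  4  5  6  7  8  9 10 11 12 13 14 15 16 17 18
g(k):  0  0  1  1  0  0  1  1  0  0  1  1  0  0  1  1  0  0  1
So g(18) = 1.

1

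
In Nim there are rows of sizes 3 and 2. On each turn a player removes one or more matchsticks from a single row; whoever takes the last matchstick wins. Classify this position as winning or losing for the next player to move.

Nim-sum: 3 ⊕ 2 = 1.
The nim-sum is 1 ≠ 0, so this is an N-position: the player to move can win.

Winning position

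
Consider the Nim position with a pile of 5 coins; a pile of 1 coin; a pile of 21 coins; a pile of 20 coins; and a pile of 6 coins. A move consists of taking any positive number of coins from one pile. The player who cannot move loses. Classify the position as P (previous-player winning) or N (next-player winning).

Nim-sum: 5 XOR 1 XOR 21 XOR 20 XOR 6 = 3.
The nim-sum is 3 ≠ 0, so this is an N-position: the player to move can win.

N-position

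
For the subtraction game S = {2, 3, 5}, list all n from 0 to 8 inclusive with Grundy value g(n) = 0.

0, 1, 7, 8

Compute g(0), g(1), … for moves {2, 3, 5}:
k:     0  1  2  3  4  5  6  7  8
g(k):  0  0  1  1  2  2  3  0  0
The P-positions (g = 0) in 0..8 are 0, 1, 7, 8.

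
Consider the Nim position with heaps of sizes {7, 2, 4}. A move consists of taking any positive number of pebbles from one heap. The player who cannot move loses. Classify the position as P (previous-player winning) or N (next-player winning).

Nim-sum: 7 ⊕ 2 ⊕ 4 = 1.
The nim-sum is 1 ≠ 0, so this is an N-position: the player to move can win.

N-position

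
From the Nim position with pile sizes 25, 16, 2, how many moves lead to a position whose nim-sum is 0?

1

Write each in binary and XOR column by column:
  11001  (25)
  10000  (16)
  00010  (2)
  -----
  01011  (11)
The overall nim-sum is X = 11. A pile of size p has a winning move iff p XOR X < p (reduce it to p XOR X).
  25: 25 XOR 11 = 18 < 25 — winning move (to 18).
  16: 16 XOR 11 = 27 ≥ 16 — no move.
  2: 2 XOR 11 = 9 ≥ 2 — no move.
That gives 1 winning move.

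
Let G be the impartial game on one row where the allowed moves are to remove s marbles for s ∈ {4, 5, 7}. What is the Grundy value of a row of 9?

2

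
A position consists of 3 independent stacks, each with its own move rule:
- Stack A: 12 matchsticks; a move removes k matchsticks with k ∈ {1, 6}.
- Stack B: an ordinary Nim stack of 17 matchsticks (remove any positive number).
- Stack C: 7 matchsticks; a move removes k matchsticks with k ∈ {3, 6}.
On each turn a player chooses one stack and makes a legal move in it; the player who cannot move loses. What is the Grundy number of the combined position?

18

Build the Grundy sequence for stack A with g(k) = mex{g(k−s) : s ∈ {1, 6}, s ≤ k}:
g(0) = mex{} = 0
g(1) = mex{0} = 1
g(2) = mex{1} = 0
g(3) = mex{0} = 1
g(4) = mex{1} = 0
g(5) = mex{0} = 1
g(6) = mex{0,1} = 2
g(7) = mex{1,2} = 0
g(8) = mex{0} = 1
g(9) = mex{1} = 0
g(10) = mex{0} = 1
g(11) = mex{1} = 0
g(12) = mex{0,2} = 1
So g(12) = 1.
Stack B is a plain Nim stack of size 17, so its Grundy value is 17.
Build the Grundy sequence for stack C with g(k) = mex{g(k−s) : s ∈ {3, 6}, s ≤ k}:
g(0) = mex{} = 0
g(1) = mex{} = 0
g(2) = mex{} = 0
g(3) = mex{0} = 1
g(4) = mex{0} = 1
g(5) = mex{0} = 1
g(6) = mex{0,1} = 2
g(7) = mex{0,1} = 2
So g(7) = 2.
By the Sprague-Grundy theorem, the Grundy value of a sum of independent games is the XOR of the component values.
Combined value = 1 ⊕ 17 ⊕ 2 = 18.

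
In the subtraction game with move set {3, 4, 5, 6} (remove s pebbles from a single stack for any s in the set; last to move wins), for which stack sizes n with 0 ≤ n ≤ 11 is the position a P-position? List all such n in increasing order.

Grundy values for subtraction set {3, 4, 5, 6}:
g(0) = mex{} = 0
g(1) = mex{} = 0
g(2) = mex{} = 0
g(3) = mex{0} = 1
g(4) = mex{0} = 1
g(5) = mex{0} = 1
g(6) = mex{0,1} = 2
g(7) = mex{0,1} = 2
g(8) = mex{0,1} = 2
g(9) = mex{1,2} = 0
g(10) = mex{1,2} = 0
g(11) = mex{1,2} = 0
The P-positions (g = 0) in 0..11 are 0, 1, 2, 9, 10, 11.

0, 1, 2, 9, 10, 11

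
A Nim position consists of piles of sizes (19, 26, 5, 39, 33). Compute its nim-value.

10

Nim-sum: 19 ⊕ 26 ⊕ 5 ⊕ 39 ⊕ 33 = 10.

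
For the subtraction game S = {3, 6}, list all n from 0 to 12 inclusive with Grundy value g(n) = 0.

0, 1, 2, 9, 10, 11

Grundy values for subtraction set {3, 6}:
g(0) = mex{} = 0
g(1) = mex{} = 0
g(2) = mex{} = 0
g(3) = mex{0} = 1
g(4) = mex{0} = 1
g(5) = mex{0} = 1
g(6) = mex{0,1} = 2
g(7) = mex{0,1} = 2
g(8) = mex{0,1} = 2
g(9) = mex{1,2} = 0
g(10) = mex{1,2} = 0
g(11) = mex{1,2} = 0
g(12) = mex{0,2} = 1
The P-positions (g = 0) in 0..12 are 0, 1, 2, 9, 10, 11.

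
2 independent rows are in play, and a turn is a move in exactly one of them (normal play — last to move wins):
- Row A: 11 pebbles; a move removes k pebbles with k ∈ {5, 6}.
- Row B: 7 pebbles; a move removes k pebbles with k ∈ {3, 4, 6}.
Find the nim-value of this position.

2

Grundy values for row A (subtraction set {5, 6}):
g(0) = mex{} = 0
g(1) = mex{} = 0
g(2) = mex{} = 0
g(3) = mex{} = 0
g(4) = mex{} = 0
g(5) = mex{0} = 1
g(6) = mex{0} = 1
g(7) = mex{0} = 1
g(8) = mex{0} = 1
g(9) = mex{0} = 1
g(10) = mex{0,1} = 2
g(11) = mex{1} = 0
So g(11) = 0.
Build the Grundy sequence for row B with g(k) = mex{g(k−s) : s ∈ {3, 4, 6}, s ≤ k}:
k:     0  1  2  3  4  5  6  7
g(k):  0  0  0  1  1  1  2  2
So g(7) = 2.
The value of a disjunctive sum is the nim-sum of the parts.
Combined value = 0 ⊕ 2 = 2.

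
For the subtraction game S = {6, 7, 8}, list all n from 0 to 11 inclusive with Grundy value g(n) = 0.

0, 1, 2, 3, 4, 5

Grundy values for subtraction set {6, 7, 8}:
k:     0  1  2  3  4  5  6  7  8  9 10 11
g(k):  0  0  0  0  0  0  1  1  1  1  1  1
The P-positions (g = 0) in 0..11 are 0, 1, 2, 3, 4, 5.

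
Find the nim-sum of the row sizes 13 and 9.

Compute the nim-sum pairwise:
13 XOR 9 = 4

4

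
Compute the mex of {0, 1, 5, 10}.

The values 0, 1 are all present; 2 is the first non-negative integer missing from the set.

2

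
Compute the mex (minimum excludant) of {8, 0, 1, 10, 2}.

3

The values 0, 1, 2 are all present; 3 is the first non-negative integer missing from the set.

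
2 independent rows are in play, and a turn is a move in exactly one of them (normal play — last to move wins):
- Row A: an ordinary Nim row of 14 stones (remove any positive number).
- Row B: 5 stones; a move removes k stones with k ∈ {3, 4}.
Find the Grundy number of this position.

15

Row A is a plain Nim row of size 14, so its Grundy value is 14.
Build the Grundy sequence for row B with g(k) = mex{g(k−s) : s ∈ {3, 4}, s ≤ k}:
k:     0  1  2  3  4  5
g(k):  0  0  0  1  1  1
So g(5) = 1.
The value of a disjunctive sum is the nim-sum of the parts.
Combined value = 14 ⊕ 1 = 15.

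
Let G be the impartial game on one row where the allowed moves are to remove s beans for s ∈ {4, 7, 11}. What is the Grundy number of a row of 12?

Compute g(0), g(1), … for moves {4, 7, 11}:
k:     0  1  2  3  4  5  6  7  8  9 10 11 12
g(k):  0  0  0  0  1  1  1  1  2  2  2  2  3
So g(12) = 3.

3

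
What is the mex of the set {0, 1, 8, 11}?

The values 0, 1 are all present; 2 is the first non-negative integer missing from the set.

2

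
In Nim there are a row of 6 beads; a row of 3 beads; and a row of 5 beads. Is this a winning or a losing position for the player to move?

Nim-sum: 6 ⊕ 3 ⊕ 5 = 0.
The nim-sum is 0, so this is a P-position: the player to move is in a losing position under optimal play.

Losing position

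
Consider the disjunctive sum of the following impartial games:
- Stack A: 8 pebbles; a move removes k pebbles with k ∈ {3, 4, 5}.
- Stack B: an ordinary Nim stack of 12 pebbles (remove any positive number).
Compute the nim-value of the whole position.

12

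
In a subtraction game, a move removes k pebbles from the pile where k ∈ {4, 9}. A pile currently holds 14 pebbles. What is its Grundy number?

0

Build the Grundy sequence with g(k) = mex{g(k−s) : s ∈ {4, 9}, s ≤ k}:
k:     0  1  2  3  4  5  6  7  8  9 10 11 12 13 14
g(k):  0  0  0  0  1  1  1  1  0  2  2  2  1  0  0
So g(14) = 0.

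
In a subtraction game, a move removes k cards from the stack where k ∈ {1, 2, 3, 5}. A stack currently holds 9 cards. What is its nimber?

1

Grundy values for subtraction set {1, 2, 3, 5}:
k:     0  1  2  3  4  5  6  7  8  9
g(k):  0  1  2  3  0  1  2  3  0  1
So g(9) = 1.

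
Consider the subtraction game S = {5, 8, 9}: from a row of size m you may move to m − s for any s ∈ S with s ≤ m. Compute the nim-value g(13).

Compute g(0), g(1), … for moves {5, 8, 9}:
g(0) = mex{} = 0
g(1) = mex{} = 0
g(2) = mex{} = 0
g(3) = mex{} = 0
g(4) = mex{} = 0
g(5) = mex{0} = 1
g(6) = mex{0} = 1
g(7) = mex{0} = 1
g(8) = mex{0} = 1
g(9) = mex{0} = 1
g(10) = mex{0,1} = 2
g(11) = mex{0,1} = 2
g(12) = mex{0,1} = 2
g(13) = mex{0,1} = 2
So g(13) = 2.

2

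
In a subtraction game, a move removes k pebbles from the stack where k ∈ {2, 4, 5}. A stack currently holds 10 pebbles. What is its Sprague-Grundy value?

1

Grundy values for subtraction set {2, 4, 5}:
k:     0  1  2  3  4  5  6  7  8  9 10
g(k):  0  0  1  1  2  2  3  0  0  1  1
So g(10) = 1.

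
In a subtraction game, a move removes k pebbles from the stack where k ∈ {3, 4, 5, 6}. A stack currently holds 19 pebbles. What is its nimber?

0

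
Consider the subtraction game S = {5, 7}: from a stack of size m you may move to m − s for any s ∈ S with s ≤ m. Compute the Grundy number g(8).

Grundy values for subtraction set {5, 7}:
k:     0  1  2  3  4  5  6  7  8
g(k):  0  0  0  0  0  1  1  1  1
So g(8) = 1.

1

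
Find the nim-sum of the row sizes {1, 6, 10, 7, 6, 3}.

15

Nim-sum: 1 ⊕ 6 ⊕ 10 ⊕ 7 ⊕ 6 ⊕ 3 = 15.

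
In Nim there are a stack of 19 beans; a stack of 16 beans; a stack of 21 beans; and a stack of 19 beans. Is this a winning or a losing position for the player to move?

In binary:
  10011  (19)
  10000  (16)
  10101  (21)
  10011  (19)
  -----
  00101  (5)
The nim-sum is 5 ≠ 0, so this is an N-position: the player to move can win.

Winning position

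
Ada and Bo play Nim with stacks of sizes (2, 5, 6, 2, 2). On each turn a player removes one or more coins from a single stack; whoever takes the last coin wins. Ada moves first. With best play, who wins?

Ada wins

Compute the nim-sum pairwise:
2 ^ 5 = 7
7 ^ 6 = 1
1 ^ 2 = 3
3 ^ 2 = 1
The nim-sum is 1 ≠ 0, so this is an N-position: the player to move can win; Ada has a winning move.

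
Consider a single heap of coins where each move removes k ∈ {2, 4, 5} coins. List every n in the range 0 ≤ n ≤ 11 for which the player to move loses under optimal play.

0, 1, 7, 8

Build the Grundy sequence with g(k) = mex{g(k−s) : s ∈ {2, 4, 5}, s ≤ k}:
k:     0  1  2  3  4  5  6  7  8  9 10 11
g(k):  0  0  1  1  2  2  3  0  0  1  1  2
The P-positions (g = 0) in 0..11 are 0, 1, 7, 8.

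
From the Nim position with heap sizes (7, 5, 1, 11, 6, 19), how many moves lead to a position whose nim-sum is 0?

1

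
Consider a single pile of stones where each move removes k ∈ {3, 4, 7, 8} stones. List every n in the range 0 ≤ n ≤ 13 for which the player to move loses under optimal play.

0, 1, 2, 11, 12, 13

Build the Grundy sequence with g(k) = mex{g(k−s) : s ∈ {3, 4, 7, 8}, s ≤ k}:
k:     0  1  2  3  4  5  6  7  8  9 10 11 12 13
g(k):  0  0  0  1  1  1  2  2  2  3  3  0  0  0
The P-positions (g = 0) in 0..13 are 0, 1, 2, 11, 12, 13.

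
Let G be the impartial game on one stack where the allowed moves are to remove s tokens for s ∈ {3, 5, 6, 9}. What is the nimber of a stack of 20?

Build the Grundy sequence with g(k) = mex{g(k−s) : s ∈ {3, 5, 6, 9}, s ≤ k}:
k:     0  1  2  3  4  5  6  7  8  9 10 11 12 13 14 15 16 17 18 19 20
g(k):  0  0  0  1  1  1  2  2  2  3  3  3  0  0  0  1  1  1  2  2  2
So g(20) = 2.

2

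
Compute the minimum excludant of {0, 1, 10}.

2

The values 0, 1 are all present; 2 is the first non-negative integer missing from the set.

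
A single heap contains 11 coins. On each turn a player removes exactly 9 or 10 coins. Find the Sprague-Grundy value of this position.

1

Grundy values for subtraction set {9, 10}:
k:     0  1  2  3  4  5  6  7  8  9 10 11
g(k):  0  0  0  0  0  0  0  0  0  1  1  1
So g(11) = 1.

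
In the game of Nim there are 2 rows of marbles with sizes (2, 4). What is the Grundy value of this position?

Compute the nim-sum pairwise:
2 ⊕ 4 = 6

6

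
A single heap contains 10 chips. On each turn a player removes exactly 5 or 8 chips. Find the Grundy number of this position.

2

Compute g(0), g(1), … for moves {5, 8}:
k:     0  1  2  3  4  5  6  7  8  9 10
g(k):  0  0  0  0  0  1  1  1  1  1  2
So g(10) = 2.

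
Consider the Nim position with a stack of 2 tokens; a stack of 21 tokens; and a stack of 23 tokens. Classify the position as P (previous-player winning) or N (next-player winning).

P-position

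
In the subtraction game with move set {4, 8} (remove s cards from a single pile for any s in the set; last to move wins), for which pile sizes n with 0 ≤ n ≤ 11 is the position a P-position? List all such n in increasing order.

Grundy values for subtraction set {4, 8}:
k:     0  1  2  3  4  5  6  7  8  9 10 11
g(k):  0  0  0  0  1  1  1  1  2  2  2  2
The P-positions (g = 0) in 0..11 are 0, 1, 2, 3.

0, 1, 2, 3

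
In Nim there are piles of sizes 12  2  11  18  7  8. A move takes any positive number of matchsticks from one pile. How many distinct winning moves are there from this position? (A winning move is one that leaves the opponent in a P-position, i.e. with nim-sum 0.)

1

Compute the nim-sum pairwise:
12 ^ 2 = 14
14 ^ 11 = 5
5 ^ 18 = 23
23 ^ 7 = 16
16 ^ 8 = 24
The overall nim-sum is X = 24. A pile of size p has a winning move iff p XOR X < p (reduce it to p XOR X).
  12: 12 XOR 24 = 20 ≥ 12 — no move.
  2: 2 XOR 24 = 26 ≥ 2 — no move.
  11: 11 XOR 24 = 19 ≥ 11 — no move.
  18: 18 XOR 24 = 10 < 18 — winning move (to 10).
  7: 7 XOR 24 = 31 ≥ 7 — no move.
  8: 8 XOR 24 = 16 ≥ 8 — no move.
That gives 1 winning move.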